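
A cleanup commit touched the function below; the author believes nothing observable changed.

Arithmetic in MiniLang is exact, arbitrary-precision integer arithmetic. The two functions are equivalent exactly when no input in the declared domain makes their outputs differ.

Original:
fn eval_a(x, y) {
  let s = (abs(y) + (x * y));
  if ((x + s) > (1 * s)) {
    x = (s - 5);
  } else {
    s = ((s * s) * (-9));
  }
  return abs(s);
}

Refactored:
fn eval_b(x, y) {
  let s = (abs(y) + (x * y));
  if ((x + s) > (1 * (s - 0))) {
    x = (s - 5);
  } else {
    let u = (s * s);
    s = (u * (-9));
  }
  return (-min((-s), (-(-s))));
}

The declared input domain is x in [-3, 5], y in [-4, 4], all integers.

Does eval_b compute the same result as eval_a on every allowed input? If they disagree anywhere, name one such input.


The two are interchangeable: arithmetic usage differs, and min/max/abs usage differs, and local variable names differ, and statement counts differ, and constant usage differs, and every declared input agrees.
One worked example (x=-3, y=2) — eval_a: s becomes -4; next ((x + s) > (1 * s)) evaluates to false; next s becomes -144; next final value 144; eval_b: s becomes -4; next ((x + s) > (1 * (s - 0))) evaluates to false; next u becomes 16; next s becomes -144; next final value 144; agreement on 144.
An exhaustive pass over the 81 declared inputs shows identical outputs.
verdict: equivalent


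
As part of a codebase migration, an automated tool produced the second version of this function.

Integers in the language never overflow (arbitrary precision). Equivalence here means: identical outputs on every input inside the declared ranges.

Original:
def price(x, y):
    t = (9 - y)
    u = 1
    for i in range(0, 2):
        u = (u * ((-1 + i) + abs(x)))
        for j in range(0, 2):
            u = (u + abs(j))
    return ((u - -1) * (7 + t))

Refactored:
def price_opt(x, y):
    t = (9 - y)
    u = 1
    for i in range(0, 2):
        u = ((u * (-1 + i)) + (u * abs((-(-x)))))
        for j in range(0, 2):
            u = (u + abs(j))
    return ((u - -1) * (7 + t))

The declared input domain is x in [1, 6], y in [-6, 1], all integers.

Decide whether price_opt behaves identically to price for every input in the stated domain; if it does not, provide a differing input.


Changes here: arithmetic usage differs; the full 48-point sweep finds no disagreement.
verdict: equivalent


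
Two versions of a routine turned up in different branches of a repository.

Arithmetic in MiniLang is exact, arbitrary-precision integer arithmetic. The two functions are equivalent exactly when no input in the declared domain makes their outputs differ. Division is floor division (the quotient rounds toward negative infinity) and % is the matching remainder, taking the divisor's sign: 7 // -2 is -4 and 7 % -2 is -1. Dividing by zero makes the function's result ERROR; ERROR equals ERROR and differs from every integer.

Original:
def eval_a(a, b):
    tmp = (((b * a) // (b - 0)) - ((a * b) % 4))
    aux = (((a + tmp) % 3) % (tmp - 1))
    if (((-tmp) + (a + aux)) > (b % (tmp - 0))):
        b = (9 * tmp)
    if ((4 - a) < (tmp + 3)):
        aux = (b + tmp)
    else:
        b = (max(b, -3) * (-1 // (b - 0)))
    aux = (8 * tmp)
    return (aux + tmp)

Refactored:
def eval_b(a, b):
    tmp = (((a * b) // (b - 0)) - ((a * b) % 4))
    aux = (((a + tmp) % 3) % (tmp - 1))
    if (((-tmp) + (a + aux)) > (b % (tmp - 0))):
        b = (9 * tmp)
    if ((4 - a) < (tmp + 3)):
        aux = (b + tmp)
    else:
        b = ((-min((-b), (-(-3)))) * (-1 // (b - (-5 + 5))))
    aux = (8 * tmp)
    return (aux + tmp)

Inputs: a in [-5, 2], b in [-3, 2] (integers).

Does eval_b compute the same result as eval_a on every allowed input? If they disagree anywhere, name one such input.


This is a faithful refactor — constant usage differs, plus arithmetic usage differs, plus min/max/abs usage differs, but the computed results match everywhere.
Tracing a=1, b=0: eval_a: divide-by-zero, output ERROR | eval_b: divide-by-zero, output ERROR — matching result ERROR.
Sweeping the whole domain (48 inputs) finds no disagreement.
verdict: equivalent


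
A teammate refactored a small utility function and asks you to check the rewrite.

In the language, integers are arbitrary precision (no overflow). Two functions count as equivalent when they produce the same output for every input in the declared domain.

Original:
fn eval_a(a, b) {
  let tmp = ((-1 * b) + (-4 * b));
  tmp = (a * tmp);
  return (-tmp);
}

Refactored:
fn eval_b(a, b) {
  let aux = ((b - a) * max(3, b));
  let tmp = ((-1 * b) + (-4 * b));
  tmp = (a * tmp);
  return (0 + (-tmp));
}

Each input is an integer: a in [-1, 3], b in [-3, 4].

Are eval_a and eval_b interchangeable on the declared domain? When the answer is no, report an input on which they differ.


Equivalent. Beyond behavior-preserving changes, the revision adds an assignment to `aux` whose value nothing reads.
An exhaustive pass over the 40 declared inputs shows identical outputs.
One worked example (a=-1, b=2) — eval_a: tmp becomes -10; next tmp becomes 10; next final value -10; eval_b: aux becomes 9; next tmp becomes -10; next tmp becomes 10; next final value -10; agreement on -10.
verdict: equivalent


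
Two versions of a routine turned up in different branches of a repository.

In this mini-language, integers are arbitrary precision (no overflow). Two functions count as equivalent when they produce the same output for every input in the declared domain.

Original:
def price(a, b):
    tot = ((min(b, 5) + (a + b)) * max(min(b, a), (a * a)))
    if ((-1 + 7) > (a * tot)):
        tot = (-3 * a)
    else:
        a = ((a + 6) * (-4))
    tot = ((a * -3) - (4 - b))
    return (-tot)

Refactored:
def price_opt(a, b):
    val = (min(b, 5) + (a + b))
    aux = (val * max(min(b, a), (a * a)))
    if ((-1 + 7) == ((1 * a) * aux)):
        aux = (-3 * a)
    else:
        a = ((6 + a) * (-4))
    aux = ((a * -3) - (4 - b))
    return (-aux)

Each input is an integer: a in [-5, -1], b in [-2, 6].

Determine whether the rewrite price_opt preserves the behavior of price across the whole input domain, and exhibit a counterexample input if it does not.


Run the pair on a=-5, b=3.
price: tot=25, then ((-1 + 7) > (a * tot)) is true, then tot=15, then tot=14, then returns -14
price_opt: val=1, then aux=25, then ((-1 + 7) == ((1 * a) * aux)) is false, then a=-4, then aux=11, then returns -11
-14 and -11 differ, so these are not the same function on this domain.
verdict: not equivalent; witness: a=-5, b=3


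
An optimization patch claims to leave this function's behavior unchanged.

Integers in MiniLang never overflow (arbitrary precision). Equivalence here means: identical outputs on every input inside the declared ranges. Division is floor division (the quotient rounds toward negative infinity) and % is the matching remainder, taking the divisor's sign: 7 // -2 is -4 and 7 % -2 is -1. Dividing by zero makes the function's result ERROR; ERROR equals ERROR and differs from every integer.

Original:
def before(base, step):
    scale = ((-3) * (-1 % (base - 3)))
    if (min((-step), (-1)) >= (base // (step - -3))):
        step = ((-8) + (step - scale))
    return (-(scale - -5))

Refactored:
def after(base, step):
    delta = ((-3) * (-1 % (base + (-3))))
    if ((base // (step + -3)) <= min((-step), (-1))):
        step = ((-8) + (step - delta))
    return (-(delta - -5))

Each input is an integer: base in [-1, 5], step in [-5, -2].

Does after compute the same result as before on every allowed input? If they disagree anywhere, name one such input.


At base=-1, step=-3: before gives ERROR, after gives -8.
verdict: not equivalent; witness: base=-1, step=-3


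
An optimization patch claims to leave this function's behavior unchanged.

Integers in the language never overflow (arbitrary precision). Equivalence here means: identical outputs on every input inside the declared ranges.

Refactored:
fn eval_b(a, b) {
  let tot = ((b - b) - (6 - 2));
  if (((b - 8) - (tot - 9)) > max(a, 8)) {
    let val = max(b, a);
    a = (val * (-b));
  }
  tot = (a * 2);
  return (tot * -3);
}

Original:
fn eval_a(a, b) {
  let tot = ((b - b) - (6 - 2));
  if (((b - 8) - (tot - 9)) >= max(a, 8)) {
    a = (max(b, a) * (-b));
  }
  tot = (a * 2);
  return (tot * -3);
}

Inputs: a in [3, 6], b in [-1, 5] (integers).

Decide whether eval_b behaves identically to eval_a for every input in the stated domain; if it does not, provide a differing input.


Evaluate both at a=3, b=3.
eval_a: tot = -4; (((b - 8) - (tot - 9)) >= max(a, 8)) -> true; a = -9; tot = -18; return 54
eval_b: tot = -4; (((b - 8) - (tot - 9)) > max(a, 8)) -> false; tot = 6; return -18
54 vs -18 — the two versions disagree here.
verdict: not equivalent; witness: a=3, b=3


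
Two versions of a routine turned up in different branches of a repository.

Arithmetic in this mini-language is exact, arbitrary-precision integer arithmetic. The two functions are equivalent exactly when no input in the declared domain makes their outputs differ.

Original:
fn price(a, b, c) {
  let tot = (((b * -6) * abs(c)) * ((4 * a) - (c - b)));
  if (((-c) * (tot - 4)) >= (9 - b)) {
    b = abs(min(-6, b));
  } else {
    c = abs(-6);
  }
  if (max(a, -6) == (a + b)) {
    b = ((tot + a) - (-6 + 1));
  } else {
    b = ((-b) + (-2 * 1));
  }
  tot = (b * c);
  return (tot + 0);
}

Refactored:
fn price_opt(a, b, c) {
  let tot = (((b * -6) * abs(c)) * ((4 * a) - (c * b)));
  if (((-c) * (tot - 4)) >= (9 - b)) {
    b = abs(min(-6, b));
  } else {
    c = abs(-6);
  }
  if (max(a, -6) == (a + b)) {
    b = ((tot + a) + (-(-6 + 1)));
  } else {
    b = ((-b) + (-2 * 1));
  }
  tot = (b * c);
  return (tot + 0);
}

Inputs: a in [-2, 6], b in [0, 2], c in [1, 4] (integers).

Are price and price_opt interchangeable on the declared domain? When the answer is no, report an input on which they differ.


Take a=0, b=2, c=1.
price: tot becomes -12; next (((-c) * (tot - 4)) >= (9 - b)) evaluates to true; next b becomes 6; next (max(a, -6) == (a + b)) evaluates to false; next b becomes -8; next tot becomes -8; next final value -8
price_opt: tot becomes 24; next (((-c) * (tot - 4)) >= (9 - b)) evaluates to false; next c becomes 6; next (max(a, -6) == (a + b)) evaluates to false; next b becomes -4; next tot becomes -24; next final value -24
-8 against -24: the behavior changed.
verdict: not equivalent; witness: a=0, b=2, c=1


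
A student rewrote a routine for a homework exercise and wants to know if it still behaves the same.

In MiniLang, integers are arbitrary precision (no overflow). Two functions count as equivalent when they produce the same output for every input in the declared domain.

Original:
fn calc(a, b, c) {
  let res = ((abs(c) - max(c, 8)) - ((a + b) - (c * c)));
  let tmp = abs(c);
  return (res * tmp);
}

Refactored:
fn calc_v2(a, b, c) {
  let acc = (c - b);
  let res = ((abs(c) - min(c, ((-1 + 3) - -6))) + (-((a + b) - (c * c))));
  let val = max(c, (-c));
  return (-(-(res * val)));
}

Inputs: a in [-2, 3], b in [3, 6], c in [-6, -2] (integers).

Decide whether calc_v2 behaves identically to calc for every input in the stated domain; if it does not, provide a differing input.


Take a=-2, b=3, c=-6.
calc: res becomes 33; next tmp becomes 6; next final value 198
calc_v2: acc becomes -9; next res becomes 47; next val becomes 6; next final value 282
198 != 282, so the rewrite changes behavior.
verdict: not equivalent; witness: a=-2, b=3, c=-6


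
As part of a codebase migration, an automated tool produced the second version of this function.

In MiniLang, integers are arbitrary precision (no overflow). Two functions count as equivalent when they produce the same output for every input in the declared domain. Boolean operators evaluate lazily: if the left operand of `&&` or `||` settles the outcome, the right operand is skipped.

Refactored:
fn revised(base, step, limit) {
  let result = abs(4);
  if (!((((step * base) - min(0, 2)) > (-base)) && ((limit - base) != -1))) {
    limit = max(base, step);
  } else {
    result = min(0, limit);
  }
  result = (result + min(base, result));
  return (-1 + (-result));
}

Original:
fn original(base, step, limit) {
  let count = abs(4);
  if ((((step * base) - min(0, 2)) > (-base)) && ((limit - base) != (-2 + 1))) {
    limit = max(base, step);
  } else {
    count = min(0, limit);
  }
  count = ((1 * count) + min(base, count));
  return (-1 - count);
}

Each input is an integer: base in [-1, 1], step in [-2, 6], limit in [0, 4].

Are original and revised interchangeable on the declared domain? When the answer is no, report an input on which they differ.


On input base=-1, step=-2, limit=0, original returns -4 while revised returns 0.
verdict: not equivalent; witness: base=-1, step=-2, limit=0


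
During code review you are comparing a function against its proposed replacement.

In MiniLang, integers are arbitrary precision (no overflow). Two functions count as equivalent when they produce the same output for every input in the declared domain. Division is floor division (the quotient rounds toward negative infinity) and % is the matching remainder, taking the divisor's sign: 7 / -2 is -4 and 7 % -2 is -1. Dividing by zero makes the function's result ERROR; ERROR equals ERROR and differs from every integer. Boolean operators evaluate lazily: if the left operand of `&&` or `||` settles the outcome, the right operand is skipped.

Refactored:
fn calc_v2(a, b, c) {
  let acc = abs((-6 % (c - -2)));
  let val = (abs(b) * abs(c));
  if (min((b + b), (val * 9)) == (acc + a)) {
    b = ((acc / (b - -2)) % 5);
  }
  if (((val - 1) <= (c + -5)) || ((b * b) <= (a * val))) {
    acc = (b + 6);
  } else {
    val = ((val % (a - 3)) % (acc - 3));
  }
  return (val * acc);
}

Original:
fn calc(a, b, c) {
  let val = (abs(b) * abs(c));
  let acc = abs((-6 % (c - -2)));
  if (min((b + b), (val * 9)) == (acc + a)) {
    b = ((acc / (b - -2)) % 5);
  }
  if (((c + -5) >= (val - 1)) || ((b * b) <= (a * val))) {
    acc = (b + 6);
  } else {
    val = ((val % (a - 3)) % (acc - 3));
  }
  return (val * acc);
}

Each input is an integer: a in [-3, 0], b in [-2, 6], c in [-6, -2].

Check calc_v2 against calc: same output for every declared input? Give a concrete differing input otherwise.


Reading the diff, among the changes: comparison usage differs.
As a probe, take a=-3, b=4, c=-4: calc runs val=16, then acc=0, then (min((b + b), (val * 9)) == (acc + a)) is false, then (((c + -5) >= (val - 1)) || ((b * b) <= (a * val))) is false, then val=-2, then returns 0; calc_v2 runs acc=0, then val=16, then (min((b + b), (val * 9)) == (acc + a)) is false, then (((val - 1) <= (c + -5)) || ((b * b) <= (a * val))) is false, then val=-2, then returns 0; both end at 0.
Sweeping the whole domain (180 inputs) finds no disagreement.
verdict: equivalent


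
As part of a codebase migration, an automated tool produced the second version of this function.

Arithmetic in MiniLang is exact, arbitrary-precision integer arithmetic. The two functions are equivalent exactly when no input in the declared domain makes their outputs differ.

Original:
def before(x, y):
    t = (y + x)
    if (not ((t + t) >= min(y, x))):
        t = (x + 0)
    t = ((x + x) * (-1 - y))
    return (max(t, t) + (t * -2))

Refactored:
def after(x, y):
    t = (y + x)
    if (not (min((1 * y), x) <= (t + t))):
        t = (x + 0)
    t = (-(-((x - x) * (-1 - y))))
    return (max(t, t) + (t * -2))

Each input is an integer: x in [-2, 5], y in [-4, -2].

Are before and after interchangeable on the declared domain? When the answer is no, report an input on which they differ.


The rewrite breaks on x=-2, y=-4, where the results are 12 and 0.
before: t := -6 | (not ((t + t) >= min(y, x))): true | t := -2 | t := -12 | result 12
after: t := -6 | (not (min((1 * y), x) <= (t + t))): true | t := -2 | t := 0 | result 0
verdict: not equivalent; witness: x=-2, y=-4


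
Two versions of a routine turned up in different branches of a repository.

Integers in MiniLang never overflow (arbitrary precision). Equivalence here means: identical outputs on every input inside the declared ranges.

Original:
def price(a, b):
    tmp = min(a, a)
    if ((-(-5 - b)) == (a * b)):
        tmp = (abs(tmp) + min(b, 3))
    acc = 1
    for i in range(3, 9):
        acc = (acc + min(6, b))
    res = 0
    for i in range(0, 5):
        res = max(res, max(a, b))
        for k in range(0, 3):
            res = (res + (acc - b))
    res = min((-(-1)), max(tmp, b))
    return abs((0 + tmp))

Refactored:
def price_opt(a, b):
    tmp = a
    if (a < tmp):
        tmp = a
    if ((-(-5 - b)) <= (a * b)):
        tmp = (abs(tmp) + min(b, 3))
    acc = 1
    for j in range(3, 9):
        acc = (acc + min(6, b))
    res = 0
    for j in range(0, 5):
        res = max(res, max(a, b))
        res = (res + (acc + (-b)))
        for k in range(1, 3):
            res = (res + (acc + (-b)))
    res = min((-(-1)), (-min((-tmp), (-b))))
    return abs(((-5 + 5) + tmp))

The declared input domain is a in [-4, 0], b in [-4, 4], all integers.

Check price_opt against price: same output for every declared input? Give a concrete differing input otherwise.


At a=-4, b=-4: price gives 4, price_opt gives 0.
verdict: not equivalent; witness: a=-4, b=-4


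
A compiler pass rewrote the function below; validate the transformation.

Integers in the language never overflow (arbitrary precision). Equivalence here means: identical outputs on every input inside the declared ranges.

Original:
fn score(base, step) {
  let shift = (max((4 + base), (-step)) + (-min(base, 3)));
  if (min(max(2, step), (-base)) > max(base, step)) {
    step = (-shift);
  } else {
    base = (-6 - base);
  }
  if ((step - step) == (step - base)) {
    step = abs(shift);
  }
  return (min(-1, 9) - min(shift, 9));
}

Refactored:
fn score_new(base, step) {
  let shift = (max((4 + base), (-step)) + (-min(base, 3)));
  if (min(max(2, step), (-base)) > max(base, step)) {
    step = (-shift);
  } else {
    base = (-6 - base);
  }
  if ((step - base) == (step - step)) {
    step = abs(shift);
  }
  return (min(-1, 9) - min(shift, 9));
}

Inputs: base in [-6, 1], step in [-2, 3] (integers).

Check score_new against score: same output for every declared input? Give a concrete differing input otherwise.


This is a faithful refactor — same computation, different form, but the computed results match everywhere.
One worked example (base=-3, step=1) — score: shift=4, then (min(max(2, step), (-base)) > max(base, step)) is true, then step=-4, then ((step - step) == (step - base)) is false, then returns -5; score_new: shift=4, then (min(max(2, step), (-base)) > max(base, step)) is true, then step=-4, then ((step - base) == (step - step)) is false, then returns -5; agreement on -5.
An exhaustive pass over the 48 declared inputs shows identical outputs.
verdict: equivalent


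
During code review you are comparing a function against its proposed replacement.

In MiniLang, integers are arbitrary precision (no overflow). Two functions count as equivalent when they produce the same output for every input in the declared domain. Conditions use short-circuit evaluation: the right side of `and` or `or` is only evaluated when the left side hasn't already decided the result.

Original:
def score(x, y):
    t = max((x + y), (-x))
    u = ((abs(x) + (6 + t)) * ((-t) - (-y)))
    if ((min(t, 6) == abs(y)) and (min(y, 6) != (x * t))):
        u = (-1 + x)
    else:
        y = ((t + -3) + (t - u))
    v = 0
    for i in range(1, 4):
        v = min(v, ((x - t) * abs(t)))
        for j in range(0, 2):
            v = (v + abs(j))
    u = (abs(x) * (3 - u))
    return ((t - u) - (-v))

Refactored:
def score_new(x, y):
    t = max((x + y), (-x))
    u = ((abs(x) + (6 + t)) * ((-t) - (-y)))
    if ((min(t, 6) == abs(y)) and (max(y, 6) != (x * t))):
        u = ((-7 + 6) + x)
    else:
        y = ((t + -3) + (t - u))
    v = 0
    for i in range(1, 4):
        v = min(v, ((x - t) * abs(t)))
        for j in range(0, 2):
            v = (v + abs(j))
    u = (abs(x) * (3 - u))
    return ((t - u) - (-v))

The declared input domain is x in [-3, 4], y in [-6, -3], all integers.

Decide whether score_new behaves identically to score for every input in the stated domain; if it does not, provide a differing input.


Equivalent. The one real change (`min(y, 6)` became `max(y, 6)`) has no effect anywhere in the declared ranges.
An exhaustive pass over the 32 declared inputs shows identical outputs.
One worked example (x=2, y=-4) — score: t=-2, then u=-12, then ((min(t, 6) == abs(y)) and (min(y, 6) != (x * t))) is false, then y=5, then v=0, then (i=1), then v=0, then (j=0), then v=0, then (j=1), then v=1, then (i=2), then v=1, then (j=0), then v=1, then (j=1), then v=2, then (i=3), then v=2, then (j=0), then v=2, then (j=1), then v=3, then u=30, then returns -29; score_new: t=-2, then u=-12, then ((min(t, 6) == abs(y)) and (max(y, 6) != (x * t))) is false, then y=5, then v=0, then (i=1), then v=0, then (j=0), then v=0, then (j=1), then v=1, then (i=2), then v=1, then (j=0), then v=1, then (j=1), then v=2, then (i=3), then v=2, then (j=0), then v=2, then (j=1), then v=3, then u=30, then returns -29; agreement on -29.
verdict: equivalent


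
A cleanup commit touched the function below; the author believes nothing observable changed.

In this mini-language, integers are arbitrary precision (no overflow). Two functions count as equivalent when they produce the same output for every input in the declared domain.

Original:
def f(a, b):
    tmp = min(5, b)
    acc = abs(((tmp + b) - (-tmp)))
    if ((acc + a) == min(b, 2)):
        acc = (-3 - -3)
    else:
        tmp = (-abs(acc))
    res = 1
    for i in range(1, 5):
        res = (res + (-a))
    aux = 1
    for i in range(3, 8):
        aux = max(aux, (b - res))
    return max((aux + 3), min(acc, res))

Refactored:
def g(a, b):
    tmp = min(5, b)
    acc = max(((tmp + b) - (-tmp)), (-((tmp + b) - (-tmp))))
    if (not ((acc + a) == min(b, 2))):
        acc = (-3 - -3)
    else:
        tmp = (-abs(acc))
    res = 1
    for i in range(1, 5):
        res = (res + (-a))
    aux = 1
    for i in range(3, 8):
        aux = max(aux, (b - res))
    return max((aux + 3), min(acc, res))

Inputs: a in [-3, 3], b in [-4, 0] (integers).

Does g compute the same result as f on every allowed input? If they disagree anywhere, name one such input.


At a=-3, b=-4: f gives 12, g gives 4.
verdict: not equivalent; witness: a=-3, b=-4


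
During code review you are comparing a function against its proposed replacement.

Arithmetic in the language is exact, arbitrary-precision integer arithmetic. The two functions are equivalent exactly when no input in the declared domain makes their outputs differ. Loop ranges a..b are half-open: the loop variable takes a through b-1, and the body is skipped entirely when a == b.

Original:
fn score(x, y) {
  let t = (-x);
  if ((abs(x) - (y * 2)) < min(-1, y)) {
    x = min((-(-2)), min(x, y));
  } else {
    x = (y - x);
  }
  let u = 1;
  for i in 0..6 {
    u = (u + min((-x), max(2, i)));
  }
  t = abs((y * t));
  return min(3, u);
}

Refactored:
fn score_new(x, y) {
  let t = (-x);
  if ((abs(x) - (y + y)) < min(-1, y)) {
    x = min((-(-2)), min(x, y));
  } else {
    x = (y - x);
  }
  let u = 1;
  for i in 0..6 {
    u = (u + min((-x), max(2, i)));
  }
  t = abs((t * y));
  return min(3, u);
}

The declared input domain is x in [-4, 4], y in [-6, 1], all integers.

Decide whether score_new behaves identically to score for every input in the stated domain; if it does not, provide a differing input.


Differences: arithmetic usage differs, and constant usage differs — yet all 72 inputs agree.
verdict: equivalent


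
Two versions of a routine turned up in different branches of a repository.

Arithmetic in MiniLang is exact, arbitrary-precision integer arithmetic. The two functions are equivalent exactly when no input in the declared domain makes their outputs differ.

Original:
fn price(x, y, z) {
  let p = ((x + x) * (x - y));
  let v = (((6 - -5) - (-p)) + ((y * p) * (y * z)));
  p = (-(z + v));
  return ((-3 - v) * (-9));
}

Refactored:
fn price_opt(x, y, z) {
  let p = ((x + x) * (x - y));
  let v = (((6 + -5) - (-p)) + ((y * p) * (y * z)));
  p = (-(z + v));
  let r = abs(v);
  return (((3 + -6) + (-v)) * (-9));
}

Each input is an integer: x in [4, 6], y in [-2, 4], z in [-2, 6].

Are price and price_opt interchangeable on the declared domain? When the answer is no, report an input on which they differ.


Evaluate both at x=4, y=-2, z=-2.
price: p = 48; v = -325; p = 327; return -2898
price_opt: p = 48; v = -335; p = 337; r = 335; return -2988
-2898 and -2988 differ, so these are not the same function on this domain.
verdict: not equivalent; witness: x=4, y=-2, z=-2


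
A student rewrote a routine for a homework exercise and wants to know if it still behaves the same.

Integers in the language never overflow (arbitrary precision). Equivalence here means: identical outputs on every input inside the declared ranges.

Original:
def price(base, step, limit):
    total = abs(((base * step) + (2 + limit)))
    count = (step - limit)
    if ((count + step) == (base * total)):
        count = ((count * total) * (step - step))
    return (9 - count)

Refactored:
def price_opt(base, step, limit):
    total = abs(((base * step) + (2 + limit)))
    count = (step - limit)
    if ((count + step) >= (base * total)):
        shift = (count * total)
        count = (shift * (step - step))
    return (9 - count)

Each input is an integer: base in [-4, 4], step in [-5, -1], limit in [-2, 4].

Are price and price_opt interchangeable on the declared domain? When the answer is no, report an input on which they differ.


These are not equivalent — on base=-4, step=-5, limit=-2 the outputs split (12 vs 9).
price: total = 20; count = -3; ((count + step) == (base * total)) -> false; return 12
price_opt: total = 20; count = -3; ((count + step) >= (base * total)) -> true; shift = -60; count = 0; return 9
verdict: not equivalent; witness: base=-4, step=-5, limit=-2


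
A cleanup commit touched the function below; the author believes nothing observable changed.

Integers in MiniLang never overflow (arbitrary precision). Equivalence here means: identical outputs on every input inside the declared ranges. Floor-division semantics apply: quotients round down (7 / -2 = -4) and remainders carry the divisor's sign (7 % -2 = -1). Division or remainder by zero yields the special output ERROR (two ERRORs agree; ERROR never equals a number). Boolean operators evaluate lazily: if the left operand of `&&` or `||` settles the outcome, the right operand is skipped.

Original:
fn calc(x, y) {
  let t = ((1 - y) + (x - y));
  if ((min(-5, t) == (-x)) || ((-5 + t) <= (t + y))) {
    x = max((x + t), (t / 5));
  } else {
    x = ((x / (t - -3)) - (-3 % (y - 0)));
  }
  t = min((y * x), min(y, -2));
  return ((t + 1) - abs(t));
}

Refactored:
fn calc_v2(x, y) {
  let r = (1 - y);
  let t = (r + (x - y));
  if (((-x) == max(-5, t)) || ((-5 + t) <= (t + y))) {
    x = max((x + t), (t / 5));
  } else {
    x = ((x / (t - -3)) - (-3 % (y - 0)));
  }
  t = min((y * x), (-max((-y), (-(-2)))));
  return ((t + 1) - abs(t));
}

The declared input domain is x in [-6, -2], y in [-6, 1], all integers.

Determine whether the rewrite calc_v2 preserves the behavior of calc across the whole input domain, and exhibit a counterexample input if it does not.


Equivalent. The edit looks behavioral (`min(-5, t)` became `max(-5, t)`), but over these ranges it never changes the outcome.
Sweeping the whole domain (40 inputs) finds no disagreement.
As a probe, take x=-2, y=-4: calc runs t becomes 7; next ((min(-5, t) == (-x)) || ((-5 + t) <= (t + y))) evaluates to true; next x becomes 5; next t becomes -20; next final value -39; calc_v2 runs r becomes 5; next t becomes 7; next (((-x) == max(-5, t)) || ((-5 + t) <= (t + y))) evaluates to true; next x becomes 5; next t becomes -20; next final value -39; both end at -39.
verdict: equivalent


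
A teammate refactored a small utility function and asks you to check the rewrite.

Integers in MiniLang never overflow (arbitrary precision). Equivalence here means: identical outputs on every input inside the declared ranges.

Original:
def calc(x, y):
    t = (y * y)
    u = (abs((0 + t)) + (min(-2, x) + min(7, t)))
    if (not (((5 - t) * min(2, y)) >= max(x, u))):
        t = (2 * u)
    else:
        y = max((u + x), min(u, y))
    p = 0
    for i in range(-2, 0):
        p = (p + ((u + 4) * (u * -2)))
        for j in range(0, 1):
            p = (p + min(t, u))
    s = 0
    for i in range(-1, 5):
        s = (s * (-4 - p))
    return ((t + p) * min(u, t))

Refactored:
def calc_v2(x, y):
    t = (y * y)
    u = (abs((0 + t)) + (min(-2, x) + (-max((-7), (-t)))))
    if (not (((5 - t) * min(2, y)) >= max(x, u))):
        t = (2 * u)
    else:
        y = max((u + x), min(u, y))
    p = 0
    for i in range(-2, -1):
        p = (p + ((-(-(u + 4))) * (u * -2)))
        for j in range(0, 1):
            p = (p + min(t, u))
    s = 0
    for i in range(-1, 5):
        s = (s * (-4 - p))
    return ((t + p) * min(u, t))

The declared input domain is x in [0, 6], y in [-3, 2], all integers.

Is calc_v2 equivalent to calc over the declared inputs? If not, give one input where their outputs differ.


x=0, y=-3 yields -13328 from calc but -6468 from calc_v2.
verdict: not equivalent; witness: x=0, y=-3


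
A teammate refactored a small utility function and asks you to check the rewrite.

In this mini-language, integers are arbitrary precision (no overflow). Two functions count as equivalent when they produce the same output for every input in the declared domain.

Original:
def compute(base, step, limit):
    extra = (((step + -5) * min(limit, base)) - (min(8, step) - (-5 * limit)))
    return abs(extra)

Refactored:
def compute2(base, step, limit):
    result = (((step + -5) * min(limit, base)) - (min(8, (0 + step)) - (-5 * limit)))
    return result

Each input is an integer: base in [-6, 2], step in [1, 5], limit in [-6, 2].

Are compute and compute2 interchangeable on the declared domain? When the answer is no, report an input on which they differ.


Consider the input base=-6, step=3, limit=2.
compute: extra becomes -1; next final value 1
compute2: result becomes -1; next final value -1
1 and -1 differ, so these are not the same function on this domain.
verdict: not equivalent; witness: base=-6, step=3, limit=2


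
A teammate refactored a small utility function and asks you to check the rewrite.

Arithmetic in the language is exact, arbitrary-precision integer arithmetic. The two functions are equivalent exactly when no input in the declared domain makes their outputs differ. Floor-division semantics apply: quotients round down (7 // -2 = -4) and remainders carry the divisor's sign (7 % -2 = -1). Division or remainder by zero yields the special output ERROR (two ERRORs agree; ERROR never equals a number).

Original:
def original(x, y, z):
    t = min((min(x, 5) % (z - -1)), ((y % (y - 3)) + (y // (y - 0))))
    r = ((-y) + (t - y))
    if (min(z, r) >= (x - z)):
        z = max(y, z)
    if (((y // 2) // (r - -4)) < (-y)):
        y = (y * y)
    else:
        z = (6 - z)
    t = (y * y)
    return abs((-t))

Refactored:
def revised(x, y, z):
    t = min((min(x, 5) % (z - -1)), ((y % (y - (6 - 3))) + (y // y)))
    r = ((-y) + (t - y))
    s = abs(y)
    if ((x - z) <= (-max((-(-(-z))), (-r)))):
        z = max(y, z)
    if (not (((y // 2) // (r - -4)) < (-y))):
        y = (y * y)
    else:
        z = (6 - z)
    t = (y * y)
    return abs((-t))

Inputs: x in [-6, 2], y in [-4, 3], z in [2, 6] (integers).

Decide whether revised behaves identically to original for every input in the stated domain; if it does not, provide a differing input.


Not equivalent: x=-6, y=-4, z=2 separates them (256 vs 16).
original: t=-3, then r=5, then (min(z, r) >= (x - z)) is true, then z=2, then (((y // 2) // (r - -4)) < (-y)) is true, then y=16, then t=256, then returns 256
revised: t=-3, then r=5, then s=4, then ((x - z) <= (-max((-(-(-z))), (-r)))) is true, then z=2, then (not (((y // 2) // (r - -4)) < (-y))) is false, then z=4, then t=16, then returns 16
verdict: not equivalent; witness: x=-6, y=-4, z=2


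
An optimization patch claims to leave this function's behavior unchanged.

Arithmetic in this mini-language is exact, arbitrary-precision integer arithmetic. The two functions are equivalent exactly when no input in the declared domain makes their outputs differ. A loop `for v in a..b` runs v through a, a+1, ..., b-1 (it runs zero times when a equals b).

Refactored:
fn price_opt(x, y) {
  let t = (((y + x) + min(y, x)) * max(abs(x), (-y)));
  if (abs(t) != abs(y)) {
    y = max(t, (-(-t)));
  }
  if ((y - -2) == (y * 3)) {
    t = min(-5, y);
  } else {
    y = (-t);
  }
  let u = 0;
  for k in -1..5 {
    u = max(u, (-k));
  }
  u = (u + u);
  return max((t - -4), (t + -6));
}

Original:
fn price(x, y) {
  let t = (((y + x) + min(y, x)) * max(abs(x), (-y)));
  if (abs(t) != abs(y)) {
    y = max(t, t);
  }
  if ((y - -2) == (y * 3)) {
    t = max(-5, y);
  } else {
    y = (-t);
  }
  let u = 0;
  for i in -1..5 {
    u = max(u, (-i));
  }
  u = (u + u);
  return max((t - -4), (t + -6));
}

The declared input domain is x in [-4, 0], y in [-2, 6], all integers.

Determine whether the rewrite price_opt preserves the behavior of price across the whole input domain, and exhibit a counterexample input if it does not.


Try x=-1, y=1.
price: t = -1; (abs(t) != abs(y)) -> false; ((y - -2) == (y * 3)) -> true; t = 1; u = 0; [i=-1]; u = 1; [i=0]; u = 1; [i=1]; u = 1; [i=2]; u = 1; [i=3]; u = 1; [i=4]; u = 1; u = 2; return 5
price_opt: t = -1; (abs(t) != abs(y)) -> false; ((y - -2) == (y * 3)) -> true; t = -5; u = 0; [k=-1]; u = 1; [k=0]; u = 1; [k=1]; u = 1; [k=2]; u = 1; [k=3]; u = 1; [k=4]; u = 1; u = 2; return -1
5 vs -1 — the two versions disagree here.
verdict: not equivalent; witness: x=-1, y=1


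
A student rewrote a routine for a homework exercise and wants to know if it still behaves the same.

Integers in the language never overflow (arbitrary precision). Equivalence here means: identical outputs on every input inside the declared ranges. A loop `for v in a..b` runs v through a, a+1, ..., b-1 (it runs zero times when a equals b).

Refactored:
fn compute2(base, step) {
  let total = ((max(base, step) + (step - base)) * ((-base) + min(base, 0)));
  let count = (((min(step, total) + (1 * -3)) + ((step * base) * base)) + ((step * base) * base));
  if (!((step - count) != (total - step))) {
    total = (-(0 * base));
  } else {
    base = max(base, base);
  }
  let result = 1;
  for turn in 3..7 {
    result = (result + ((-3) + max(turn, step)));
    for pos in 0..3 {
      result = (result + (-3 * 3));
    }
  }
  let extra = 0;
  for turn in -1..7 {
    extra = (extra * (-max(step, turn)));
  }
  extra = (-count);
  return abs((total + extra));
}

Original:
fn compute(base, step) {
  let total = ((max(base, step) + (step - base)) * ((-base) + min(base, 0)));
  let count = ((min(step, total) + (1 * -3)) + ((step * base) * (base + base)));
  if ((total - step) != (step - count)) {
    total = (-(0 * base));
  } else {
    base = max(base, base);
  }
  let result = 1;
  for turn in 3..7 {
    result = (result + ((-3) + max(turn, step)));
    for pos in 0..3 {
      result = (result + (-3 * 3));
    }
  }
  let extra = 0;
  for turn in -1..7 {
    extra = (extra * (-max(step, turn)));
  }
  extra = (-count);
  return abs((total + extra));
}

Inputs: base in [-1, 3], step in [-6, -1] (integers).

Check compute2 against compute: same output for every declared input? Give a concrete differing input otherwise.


At base=1, step=-6: compute gives 21, compute2 gives 27.
verdict: not equivalent; witness: base=1, step=-6


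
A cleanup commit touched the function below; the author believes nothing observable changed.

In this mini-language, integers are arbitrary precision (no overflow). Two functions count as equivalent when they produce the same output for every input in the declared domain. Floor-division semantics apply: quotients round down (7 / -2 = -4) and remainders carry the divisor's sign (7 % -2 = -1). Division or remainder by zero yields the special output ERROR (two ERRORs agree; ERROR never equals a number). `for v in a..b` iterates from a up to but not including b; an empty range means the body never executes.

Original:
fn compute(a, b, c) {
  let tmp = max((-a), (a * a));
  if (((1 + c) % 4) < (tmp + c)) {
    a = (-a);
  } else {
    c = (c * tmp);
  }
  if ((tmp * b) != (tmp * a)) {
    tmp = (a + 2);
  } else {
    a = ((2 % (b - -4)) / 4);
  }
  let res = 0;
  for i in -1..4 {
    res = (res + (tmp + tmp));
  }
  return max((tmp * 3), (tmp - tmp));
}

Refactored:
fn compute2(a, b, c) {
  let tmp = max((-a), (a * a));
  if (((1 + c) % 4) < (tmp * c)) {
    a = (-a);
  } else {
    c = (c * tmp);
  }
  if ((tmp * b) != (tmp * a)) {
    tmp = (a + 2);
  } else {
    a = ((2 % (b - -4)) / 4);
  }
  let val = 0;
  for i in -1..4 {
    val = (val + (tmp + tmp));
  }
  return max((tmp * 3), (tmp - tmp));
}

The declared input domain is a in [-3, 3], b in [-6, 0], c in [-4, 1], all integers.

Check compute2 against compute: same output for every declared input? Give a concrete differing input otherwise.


Take a=-3, b=-6, c=-4.
compute: tmp=9, then (((1 + c) % 4) < (tmp + c)) is true, then a=3, then ((tmp * b) != (tmp * a)) is true, then tmp=5, then res=0, then (i=-1), then res=10, then (i=0), then res=20, then (i=1), then res=30, then (i=2), then res=40, then (i=3), then res=50, then returns 15
compute2: tmp=9, then (((1 + c) % 4) < (tmp * c)) is false, then c=-36, then ((tmp * b) != (tmp * a)) is true, then tmp=-1, then val=0, then (i=-1), then val=-2, then (i=0), then val=-4, then (i=1), then val=-6, then (i=2), then val=-8, then (i=3), then val=-10, then returns 0
15 != 0, so the rewrite changes behavior.
verdict: not equivalent; witness: a=-3, b=-6, c=-4


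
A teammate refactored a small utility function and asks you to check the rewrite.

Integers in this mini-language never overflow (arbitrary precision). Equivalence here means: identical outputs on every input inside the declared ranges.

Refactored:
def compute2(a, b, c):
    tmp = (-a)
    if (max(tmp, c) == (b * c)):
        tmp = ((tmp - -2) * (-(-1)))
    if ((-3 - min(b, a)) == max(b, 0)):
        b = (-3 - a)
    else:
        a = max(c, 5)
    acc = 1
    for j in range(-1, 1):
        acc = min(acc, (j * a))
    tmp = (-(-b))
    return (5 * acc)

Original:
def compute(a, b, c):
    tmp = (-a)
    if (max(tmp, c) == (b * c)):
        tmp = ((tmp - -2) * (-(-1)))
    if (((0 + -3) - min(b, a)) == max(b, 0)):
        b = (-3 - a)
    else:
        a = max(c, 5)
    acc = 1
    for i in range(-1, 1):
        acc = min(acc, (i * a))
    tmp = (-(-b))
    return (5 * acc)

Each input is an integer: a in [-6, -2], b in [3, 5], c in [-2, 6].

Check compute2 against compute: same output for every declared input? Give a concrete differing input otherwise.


Comparing the listings, the differences include: arithmetic usage differs, plus constant usage differs, plus local variable names differ.
Tracing a=-2, b=5, c=-2: compute: tmp := 2 | (max(tmp, c) == (b * c)): false | (((0 + -3) - min(b, a)) == max(b, 0)): false | a := 5 | acc := 1 | iter i=-1: | acc := -5 | iter i=0: | acc := -5 | tmp := 5 | result -25 | compute2: tmp := 2 | (max(tmp, c) == (b * c)): false | ((-3 - min(b, a)) == max(b, 0)): false | a := 5 | acc := 1 | iter j=-1: | acc := -5 | iter j=0: | acc := -5 | tmp := 5 | result -25 — matching result -25.
Every one of the 135 inputs gives matching results.
verdict: equivalent


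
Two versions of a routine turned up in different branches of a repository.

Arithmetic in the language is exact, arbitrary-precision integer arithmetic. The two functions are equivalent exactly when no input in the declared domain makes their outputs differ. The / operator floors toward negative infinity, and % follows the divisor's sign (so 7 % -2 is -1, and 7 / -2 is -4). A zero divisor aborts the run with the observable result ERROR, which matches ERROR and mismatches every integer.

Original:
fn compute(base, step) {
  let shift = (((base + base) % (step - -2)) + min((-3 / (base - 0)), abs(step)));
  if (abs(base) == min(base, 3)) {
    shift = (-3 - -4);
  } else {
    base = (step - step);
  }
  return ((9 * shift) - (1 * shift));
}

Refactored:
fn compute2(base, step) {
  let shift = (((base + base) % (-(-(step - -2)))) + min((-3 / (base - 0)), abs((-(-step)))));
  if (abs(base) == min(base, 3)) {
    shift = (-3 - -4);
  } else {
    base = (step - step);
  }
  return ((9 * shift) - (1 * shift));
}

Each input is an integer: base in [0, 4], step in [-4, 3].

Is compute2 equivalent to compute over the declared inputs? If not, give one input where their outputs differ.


The two versions differ — the changes include same computation, different form.
Tracing base=0, step=-4: compute: divide-by-zero, output ERROR | compute2: divide-by-zero, output ERROR — matching result ERROR.
Across all 40 domain points the two functions coincide.
verdict: equivalent
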